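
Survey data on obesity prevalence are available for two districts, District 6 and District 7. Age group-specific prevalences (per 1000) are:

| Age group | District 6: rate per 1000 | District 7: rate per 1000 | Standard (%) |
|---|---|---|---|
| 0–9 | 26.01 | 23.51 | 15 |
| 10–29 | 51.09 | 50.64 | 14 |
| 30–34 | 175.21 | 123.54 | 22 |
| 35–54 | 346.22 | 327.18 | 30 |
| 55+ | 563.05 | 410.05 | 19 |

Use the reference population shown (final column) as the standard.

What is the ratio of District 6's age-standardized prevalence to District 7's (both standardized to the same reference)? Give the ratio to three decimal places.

1.218

Standard weights: 0.15, 0.14, 0.22, 0.30, 0.19.
District 6: 0.1500×26.01 + 0.1400×51.09 + 0.2200×175.21 + 0.3000×346.22 + 0.1900×563.05 = 260.4458 per 1000.
District 7: 0.1500×23.51 + 0.1400×50.64 + 0.2200×123.54 + 0.3000×327.18 + 0.1900×410.05 = 213.8584 per 1000.
Ratio = 260.4458 ÷ 213.8584 = 1.21784.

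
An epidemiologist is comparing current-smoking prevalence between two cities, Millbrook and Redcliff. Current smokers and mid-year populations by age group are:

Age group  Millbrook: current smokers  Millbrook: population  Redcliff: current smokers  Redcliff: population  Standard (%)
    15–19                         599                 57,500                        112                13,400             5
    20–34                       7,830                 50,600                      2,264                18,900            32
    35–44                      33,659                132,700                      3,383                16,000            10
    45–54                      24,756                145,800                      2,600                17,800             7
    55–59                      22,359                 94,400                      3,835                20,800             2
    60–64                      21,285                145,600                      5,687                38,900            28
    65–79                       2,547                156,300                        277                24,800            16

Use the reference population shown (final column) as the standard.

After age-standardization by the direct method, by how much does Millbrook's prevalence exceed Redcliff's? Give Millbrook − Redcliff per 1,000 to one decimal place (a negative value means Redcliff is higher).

19.0

Age-specific rates per 1,000 for Millbrook: 10.417, 154.743, 253.647, 169.794, 236.854, 146.188, 16.296.
For Redcliff: 8.358, 119.788, 211.438, 146.067, 184.375, 146.195, 11.169.
Standard weights: 0.05, 0.32, 0.10, 0.07, 0.02, 0.28, 0.16.
Millbrook: 0.0500×10.417 + 0.3200×154.743 + 0.1000×253.647 + 0.0700×169.794 + 0.0200×236.854 + 0.2800×146.188 + 0.1600×16.296 = 135.5660 per 1,000.
Redcliff: 0.0500×8.358 + 0.3200×119.788 + 0.1000×211.438 + 0.0700×146.067 + 0.0200×184.375 + 0.2800×146.195 + 0.1600×11.169 = 116.5280 per 1,000.
Difference = 135.5660 − 116.5280 = 19.0381.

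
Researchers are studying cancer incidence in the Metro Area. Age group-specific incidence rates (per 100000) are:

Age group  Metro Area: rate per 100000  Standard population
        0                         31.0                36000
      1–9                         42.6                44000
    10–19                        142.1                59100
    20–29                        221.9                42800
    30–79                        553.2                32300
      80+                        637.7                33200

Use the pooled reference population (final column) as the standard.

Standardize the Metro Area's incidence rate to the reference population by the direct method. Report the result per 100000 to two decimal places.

Standard total = 247400; weights = 0.1455, 0.1778, 0.2389, 0.1730, 0.1306, 0.1342.
Standardized rate: 0.1455×31.0 + 0.1778×42.6 + 0.2389×142.1 + 0.1730×221.9 + 0.1306×553.2 + 0.1342×637.7 = 242.2224 per 100000.

242.22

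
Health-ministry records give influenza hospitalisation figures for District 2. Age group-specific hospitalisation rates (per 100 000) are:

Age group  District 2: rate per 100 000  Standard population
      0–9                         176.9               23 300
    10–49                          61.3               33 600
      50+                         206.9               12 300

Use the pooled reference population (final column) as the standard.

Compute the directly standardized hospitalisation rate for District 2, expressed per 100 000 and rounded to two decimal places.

Standard total = 69 200; weights = 0.3367, 0.4855, 0.1777.
Standardized rate: 0.3367×176.9 + 0.4855×61.3 + 0.1777×206.9 = 126.1029 per 100 000.

126.10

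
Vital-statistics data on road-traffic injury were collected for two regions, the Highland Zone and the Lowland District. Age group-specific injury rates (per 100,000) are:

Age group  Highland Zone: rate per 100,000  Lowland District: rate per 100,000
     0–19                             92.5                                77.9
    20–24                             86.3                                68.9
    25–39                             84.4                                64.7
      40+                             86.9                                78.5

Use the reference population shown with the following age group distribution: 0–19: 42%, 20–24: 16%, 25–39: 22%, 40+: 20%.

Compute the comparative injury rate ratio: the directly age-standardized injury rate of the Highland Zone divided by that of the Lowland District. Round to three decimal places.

1.203

Standard weights: 0.42, 0.16, 0.22, 0.20.
The Highland Zone: 0.4200×92.5 + 0.1600×86.3 + 0.2200×84.4 + 0.2000×86.9 = 88.6060 per 100,000.
The Lowland District: 0.4200×77.9 + 0.1600×68.9 + 0.2200×64.7 + 0.2000×78.5 = 73.6760 per 100,000.
Ratio = 88.6060 ÷ 73.6760 = 1.20264.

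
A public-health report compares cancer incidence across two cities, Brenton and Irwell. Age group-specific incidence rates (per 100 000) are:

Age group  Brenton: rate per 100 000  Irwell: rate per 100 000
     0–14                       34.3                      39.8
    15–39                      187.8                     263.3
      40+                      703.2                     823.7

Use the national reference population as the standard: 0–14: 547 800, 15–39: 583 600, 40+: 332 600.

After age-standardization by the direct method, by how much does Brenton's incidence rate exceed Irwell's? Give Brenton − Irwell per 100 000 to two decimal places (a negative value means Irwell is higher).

-59.53

Standard total = 1 464 000; weights = 0.3742, 0.3986, 0.2272.
Brenton: 0.3742×34.3 + 0.3986×187.8 + 0.2272×703.2 = 247.4549 per 100 000.
Irwell: 0.3742×39.8 + 0.3986×263.3 + 0.2272×823.7 = 306.9856 per 100 000.
Difference = 247.4549 − 306.9856 = -59.5307.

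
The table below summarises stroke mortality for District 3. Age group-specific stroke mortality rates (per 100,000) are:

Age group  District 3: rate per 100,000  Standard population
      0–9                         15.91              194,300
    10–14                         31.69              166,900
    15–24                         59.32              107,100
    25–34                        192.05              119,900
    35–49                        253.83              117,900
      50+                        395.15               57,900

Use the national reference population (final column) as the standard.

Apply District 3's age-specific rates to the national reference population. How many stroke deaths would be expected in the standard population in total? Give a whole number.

Expected stroke deaths = Σ (standard pop × age-specific rate ÷ 100,000)
= 194,300×15.91/100,000 + 166,900×31.69/100,000 + 107,100×59.32/100,000 + 119,900×192.05/100,000 + 117,900×253.83/100,000 + 57,900×395.15/100,000
= 30.91 + 52.89 + 63.53 + 230.27 + 299.27 + 228.79 = 905.66.

906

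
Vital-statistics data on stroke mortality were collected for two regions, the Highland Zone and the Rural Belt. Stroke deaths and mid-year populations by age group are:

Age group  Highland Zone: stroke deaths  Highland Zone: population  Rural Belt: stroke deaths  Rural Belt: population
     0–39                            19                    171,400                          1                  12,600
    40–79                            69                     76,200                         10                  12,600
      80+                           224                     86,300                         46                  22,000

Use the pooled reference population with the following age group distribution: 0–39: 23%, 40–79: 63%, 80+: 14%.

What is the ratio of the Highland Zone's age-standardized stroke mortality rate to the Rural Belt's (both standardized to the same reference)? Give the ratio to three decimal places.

1.183

Age-specific rates per 100,000 for the Highland Zone: 11.09, 90.55, 259.56.
For the Rural Belt: 7.94, 79.37, 209.09.
Standard weights: 0.23, 0.63, 0.14.
The Highland Zone: 0.2300×11.09 + 0.6300×90.55 + 0.1400×259.56 = 95.9352 per 100,000.
The Rural Belt: 0.2300×7.94 + 0.6300×79.37 + 0.1400×209.09 = 81.0981 per 100,000.
Ratio = 95.9352 ÷ 81.0981 = 1.18295.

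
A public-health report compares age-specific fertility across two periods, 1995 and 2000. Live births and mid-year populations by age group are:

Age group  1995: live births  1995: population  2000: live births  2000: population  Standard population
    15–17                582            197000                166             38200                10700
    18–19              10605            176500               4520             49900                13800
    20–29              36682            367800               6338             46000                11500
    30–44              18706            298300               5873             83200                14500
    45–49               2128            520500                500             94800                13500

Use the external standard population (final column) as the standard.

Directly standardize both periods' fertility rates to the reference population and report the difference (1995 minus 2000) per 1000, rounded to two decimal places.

Age-specific rates per 1000 for 1995: 2.954, 60.085, 99.734, 62.709, 4.088.
For 2000: 4.346, 90.581, 137.783, 70.589, 5.274.
Standard total = 64000; weights = 0.1672, 0.2156, 0.1797, 0.2266, 0.2109.
1995: 0.1672×2.954 + 0.2156×60.085 + 0.1797×99.734 + 0.2266×62.709 + 0.2109×4.088 = 46.4404 per 1000.
2000: 0.1672×4.346 + 0.2156×90.581 + 0.1797×137.783 + 0.2266×70.589 + 0.2109×5.274 = 62.1212 per 1000.
Difference = 46.4404 − 62.1212 = -15.6808.

-15.68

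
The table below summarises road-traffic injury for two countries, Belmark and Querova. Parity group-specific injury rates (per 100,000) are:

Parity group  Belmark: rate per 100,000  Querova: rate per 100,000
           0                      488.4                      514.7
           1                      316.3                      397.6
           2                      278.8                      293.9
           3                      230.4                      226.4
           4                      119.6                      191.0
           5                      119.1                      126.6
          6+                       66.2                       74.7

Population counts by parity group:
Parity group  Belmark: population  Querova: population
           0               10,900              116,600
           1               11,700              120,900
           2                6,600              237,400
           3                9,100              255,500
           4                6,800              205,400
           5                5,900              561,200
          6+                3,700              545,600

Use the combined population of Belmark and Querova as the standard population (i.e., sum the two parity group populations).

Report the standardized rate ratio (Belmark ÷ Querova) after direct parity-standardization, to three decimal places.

Combined standard total = 2,097,300; weights = 0.0608, 0.0632, 0.1163, 0.1262, 0.1012, 0.2704, 0.2619.
Belmark: 0.0608×488.4 + 0.0632×316.3 + 0.1163×278.8 + 0.1262×230.4 + 0.1012×119.6 + 0.2704×119.1 + 0.2619×66.2 = 172.8355 per 100,000.
Querova: 0.0608×514.7 + 0.0632×397.6 + 0.1163×293.9 + 0.1262×226.4 + 0.1012×191.0 + 0.2704×126.6 + 0.2619×74.7 = 192.3048 per 100,000.
Ratio = 172.8355 ÷ 192.3048 = 0.89876.

0.899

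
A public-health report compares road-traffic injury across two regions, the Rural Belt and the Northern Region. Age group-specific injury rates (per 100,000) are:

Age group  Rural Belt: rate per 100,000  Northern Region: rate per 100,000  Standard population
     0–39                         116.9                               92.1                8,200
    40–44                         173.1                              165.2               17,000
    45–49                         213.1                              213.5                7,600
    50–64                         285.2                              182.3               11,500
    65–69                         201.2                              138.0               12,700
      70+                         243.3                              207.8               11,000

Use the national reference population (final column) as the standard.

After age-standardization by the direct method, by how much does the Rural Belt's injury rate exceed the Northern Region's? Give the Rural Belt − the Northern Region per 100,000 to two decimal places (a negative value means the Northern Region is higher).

Standard total = 68,000; weights = 0.1206, 0.2500, 0.1118, 0.1691, 0.1868, 0.1618.
The Rural Belt: 0.1206×116.9 + 0.2500×173.1 + 0.1118×213.1 + 0.1691×285.2 + 0.1868×201.2 + 0.1618×243.3 = 206.3556 per 100,000.
The Northern Region: 0.1206×92.1 + 0.2500×165.2 + 0.1118×213.5 + 0.1691×182.3 + 0.1868×138.0 + 0.1618×207.8 = 166.4863 per 100,000.
Difference = 206.3556 − 166.4863 = 39.8693.

39.87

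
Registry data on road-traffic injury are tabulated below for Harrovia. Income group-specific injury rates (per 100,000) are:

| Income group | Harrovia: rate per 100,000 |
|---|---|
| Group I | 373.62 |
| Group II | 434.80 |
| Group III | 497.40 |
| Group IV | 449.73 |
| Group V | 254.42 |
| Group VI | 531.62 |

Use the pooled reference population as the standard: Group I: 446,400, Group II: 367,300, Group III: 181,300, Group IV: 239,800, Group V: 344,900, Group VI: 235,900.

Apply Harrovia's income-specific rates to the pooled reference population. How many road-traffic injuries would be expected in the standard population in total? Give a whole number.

Expected road-traffic injuries = Σ (standard pop × income-specific rate ÷ 100,000)
= 446,400×373.62/100,000 + 367,300×434.80/100,000 + 181,300×497.40/100,000 + 239,800×449.73/100,000 + 344,900×254.42/100,000 + 235,900×531.62/100,000
= 1667.84 + 1597.02 + 901.79 + 1078.45 + 877.49 + 1254.09 = 7376.68.

7377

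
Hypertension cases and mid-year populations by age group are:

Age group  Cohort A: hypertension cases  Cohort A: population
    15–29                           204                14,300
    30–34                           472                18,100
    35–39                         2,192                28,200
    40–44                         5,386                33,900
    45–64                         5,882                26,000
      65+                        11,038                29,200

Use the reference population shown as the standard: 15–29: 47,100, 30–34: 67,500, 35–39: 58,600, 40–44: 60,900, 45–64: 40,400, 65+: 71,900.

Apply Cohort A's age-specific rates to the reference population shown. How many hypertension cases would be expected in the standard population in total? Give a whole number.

52982

Age-specific rates per 1,000 for Cohort A: 14.266, 26.077, 77.730, 158.879, 226.231, 378.014.
Expected hypertension cases = Σ (standard pop × age-specific rate ÷ 1,000)
= 47,100×14.266/1,000 + 67,500×26.077/1,000 + 58,600×77.730/1,000 + 60,900×158.879/1,000 + 40,400×226.231/1,000 + 71,900×378.014/1,000
= 671.92 + 1760.22 + 4555.01 + 9675.73 + 9139.72 + 27179.18 = 52981.79.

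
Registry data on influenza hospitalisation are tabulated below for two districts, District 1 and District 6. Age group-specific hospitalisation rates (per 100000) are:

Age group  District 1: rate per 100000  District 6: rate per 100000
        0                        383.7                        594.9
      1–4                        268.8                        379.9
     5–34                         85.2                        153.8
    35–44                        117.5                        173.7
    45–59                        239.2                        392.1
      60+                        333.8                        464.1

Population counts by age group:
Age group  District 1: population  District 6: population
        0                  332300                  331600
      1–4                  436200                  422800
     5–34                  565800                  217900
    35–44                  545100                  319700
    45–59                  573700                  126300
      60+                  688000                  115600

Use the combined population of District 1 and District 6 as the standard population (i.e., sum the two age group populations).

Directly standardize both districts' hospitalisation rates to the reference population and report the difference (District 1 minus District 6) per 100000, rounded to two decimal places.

-117.59

Combined standard total = 4675000; weights = 0.1420, 0.1837, 0.1676, 0.1850, 0.1497, 0.1719.
District 1: 0.1420×383.7 + 0.1837×268.8 + 0.1676×85.2 + 0.1850×117.5 + 0.1497×239.2 + 0.1719×333.8 = 233.0919 per 100000.
District 6: 0.1420×594.9 + 0.1837×379.9 + 0.1676×153.8 + 0.1850×173.7 + 0.1497×392.1 + 0.1719×464.1 = 350.6862 per 100000.
Difference = 233.0919 − 350.6862 = -117.5943.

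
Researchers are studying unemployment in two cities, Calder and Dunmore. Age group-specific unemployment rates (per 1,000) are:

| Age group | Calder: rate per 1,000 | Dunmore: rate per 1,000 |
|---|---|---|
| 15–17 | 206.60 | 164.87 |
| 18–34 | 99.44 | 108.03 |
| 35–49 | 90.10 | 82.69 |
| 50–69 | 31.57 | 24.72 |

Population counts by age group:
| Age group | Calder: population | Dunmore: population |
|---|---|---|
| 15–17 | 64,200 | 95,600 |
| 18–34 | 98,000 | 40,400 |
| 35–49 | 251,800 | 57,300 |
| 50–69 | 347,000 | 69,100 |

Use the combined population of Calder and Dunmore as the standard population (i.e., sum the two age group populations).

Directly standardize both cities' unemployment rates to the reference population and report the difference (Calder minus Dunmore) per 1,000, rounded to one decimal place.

Combined standard total = 1,023,400; weights = 0.1561, 0.1352, 0.3020, 0.4066.
Calder: 0.1561×206.60 + 0.1352×99.44 + 0.3020×90.10 + 0.4066×31.57 = 85.7567 per 1,000.
Dunmore: 0.1561×164.87 + 0.1352×108.03 + 0.3020×82.69 + 0.4066×24.72 = 75.3792 per 1,000.
Difference = 85.7567 − 75.3792 = 10.3775.

10.4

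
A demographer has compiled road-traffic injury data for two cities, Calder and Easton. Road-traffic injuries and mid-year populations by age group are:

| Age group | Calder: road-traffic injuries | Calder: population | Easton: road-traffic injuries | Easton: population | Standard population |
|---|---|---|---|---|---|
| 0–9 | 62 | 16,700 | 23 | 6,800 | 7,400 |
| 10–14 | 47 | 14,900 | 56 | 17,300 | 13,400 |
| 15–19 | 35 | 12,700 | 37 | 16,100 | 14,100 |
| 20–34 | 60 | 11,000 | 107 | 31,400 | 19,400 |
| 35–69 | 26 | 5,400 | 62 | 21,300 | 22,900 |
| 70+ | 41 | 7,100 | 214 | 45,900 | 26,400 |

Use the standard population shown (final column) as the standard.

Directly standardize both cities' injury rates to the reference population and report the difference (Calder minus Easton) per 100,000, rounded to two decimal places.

116.28

Age-specific rates per 100,000 for Calder: 371.26, 315.44, 275.59, 545.45, 481.48, 577.46.
For Easton: 338.24, 323.70, 229.81, 340.76, 291.08, 466.23.
Standard total = 103,600; weights = 0.0714, 0.1293, 0.1361, 0.1873, 0.2210, 0.2548.
Calder: 0.0714×371.26 + 0.1293×315.44 + 0.1361×275.59 + 0.1873×545.45 + 0.2210×481.48 + 0.2548×577.46 = 460.5482 per 100,000.
Easton: 0.0714×338.24 + 0.1293×323.70 + 0.1361×229.81 + 0.1873×340.76 + 0.2210×291.08 + 0.2548×466.23 = 344.2658 per 100,000.
Difference = 460.5482 − 344.2658 = 116.2824.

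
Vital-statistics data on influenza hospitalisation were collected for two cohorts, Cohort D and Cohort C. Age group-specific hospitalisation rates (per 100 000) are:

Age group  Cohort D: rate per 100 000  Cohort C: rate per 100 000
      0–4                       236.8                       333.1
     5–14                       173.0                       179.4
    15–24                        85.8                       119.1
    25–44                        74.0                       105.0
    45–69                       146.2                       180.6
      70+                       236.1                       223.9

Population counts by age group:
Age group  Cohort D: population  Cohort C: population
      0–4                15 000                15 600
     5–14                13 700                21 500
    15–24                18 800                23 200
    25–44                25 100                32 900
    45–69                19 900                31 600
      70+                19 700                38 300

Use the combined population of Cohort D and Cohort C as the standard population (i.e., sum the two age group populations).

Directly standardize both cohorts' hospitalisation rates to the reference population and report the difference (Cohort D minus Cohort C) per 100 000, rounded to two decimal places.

Combined standard total = 275 300; weights = 0.1112, 0.1279, 0.1526, 0.2107, 0.1871, 0.2107.
Cohort D: 0.1112×236.8 + 0.1279×173.0 + 0.1526×85.8 + 0.2107×74.0 + 0.1871×146.2 + 0.2107×236.1 = 154.2113 per 100 000.
Cohort C: 0.1112×333.1 + 0.1279×179.4 + 0.1526×119.1 + 0.2107×105.0 + 0.1871×180.6 + 0.2107×223.9 = 181.2097 per 100 000.
Difference = 154.2113 − 181.2097 = -26.9984.

-27.00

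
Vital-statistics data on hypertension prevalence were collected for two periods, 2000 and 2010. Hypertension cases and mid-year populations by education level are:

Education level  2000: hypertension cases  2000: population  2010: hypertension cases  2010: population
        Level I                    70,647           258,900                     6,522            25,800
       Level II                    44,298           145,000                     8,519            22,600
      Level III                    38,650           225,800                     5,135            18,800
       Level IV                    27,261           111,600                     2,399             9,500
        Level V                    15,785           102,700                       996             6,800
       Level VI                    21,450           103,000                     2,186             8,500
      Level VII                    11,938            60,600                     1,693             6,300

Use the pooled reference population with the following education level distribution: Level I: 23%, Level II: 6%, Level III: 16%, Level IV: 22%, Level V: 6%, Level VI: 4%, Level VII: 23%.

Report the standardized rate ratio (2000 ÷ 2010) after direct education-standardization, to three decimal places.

Education-specific rates per 1,000 for 2000: 272.874, 305.503, 171.169, 244.274, 153.700, 208.252, 196.997.
For 2010: 252.791, 376.947, 273.138, 252.526, 146.471, 257.176, 268.730.
Standard weights: 0.23, 0.06, 0.16, 0.22, 0.06, 0.04, 0.23.
2000: 0.2300×272.874 + 0.0600×305.503 + 0.1600×171.169 + 0.2200×244.274 + 0.0600×153.700 + 0.0400×208.252 + 0.2300×196.997 = 225.0799 per 1,000.
2010: 0.2300×252.791 + 0.0600×376.947 + 0.1600×273.138 + 0.2200×252.526 + 0.0600×146.471 + 0.0400×257.176 + 0.2300×268.730 = 260.8998 per 1,000.
Ratio = 225.0799 ÷ 260.8998 = 0.86271.

0.863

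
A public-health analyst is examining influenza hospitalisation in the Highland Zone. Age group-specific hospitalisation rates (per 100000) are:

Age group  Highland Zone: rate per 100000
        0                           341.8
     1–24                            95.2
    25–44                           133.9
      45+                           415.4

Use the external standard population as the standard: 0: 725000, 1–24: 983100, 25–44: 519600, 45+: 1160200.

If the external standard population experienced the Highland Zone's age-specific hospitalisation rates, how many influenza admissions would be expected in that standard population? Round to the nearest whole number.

8929

Expected influenza admissions = Σ (standard pop × age-specific rate ÷ 100000)
= 725000×341.8/100000 + 983100×95.2/100000 + 519600×133.9/100000 + 1160200×415.4/100000
= 2478.05 + 935.91 + 695.74 + 4819.47 = 8929.18.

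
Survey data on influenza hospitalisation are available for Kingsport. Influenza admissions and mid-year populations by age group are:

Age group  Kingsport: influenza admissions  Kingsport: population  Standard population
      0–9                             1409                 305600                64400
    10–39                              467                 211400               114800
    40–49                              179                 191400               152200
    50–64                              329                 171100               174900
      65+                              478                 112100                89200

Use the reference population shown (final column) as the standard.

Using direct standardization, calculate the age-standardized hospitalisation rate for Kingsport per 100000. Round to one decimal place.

Age-specific rates per 100000 for Kingsport: 461.06, 220.91, 93.52, 192.29, 426.40.
Standard total = 595500; weights = 0.1081, 0.1928, 0.2556, 0.2937, 0.1498.
Standardized rate: 0.1081×461.06 + 0.1928×220.91 + 0.2556×93.52 + 0.2937×192.29 + 0.1498×426.40 = 236.6961 per 100000.

236.7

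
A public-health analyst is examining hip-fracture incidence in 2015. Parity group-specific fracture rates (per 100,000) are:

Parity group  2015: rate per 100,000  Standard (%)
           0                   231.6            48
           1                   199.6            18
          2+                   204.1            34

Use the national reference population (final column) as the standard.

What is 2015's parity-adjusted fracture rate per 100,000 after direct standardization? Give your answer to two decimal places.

216.49

Standard weights: 0.48, 0.18, 0.34.
Standardized rate: 0.4800×231.6 + 0.1800×199.6 + 0.3400×204.1 = 216.4900 per 100,000.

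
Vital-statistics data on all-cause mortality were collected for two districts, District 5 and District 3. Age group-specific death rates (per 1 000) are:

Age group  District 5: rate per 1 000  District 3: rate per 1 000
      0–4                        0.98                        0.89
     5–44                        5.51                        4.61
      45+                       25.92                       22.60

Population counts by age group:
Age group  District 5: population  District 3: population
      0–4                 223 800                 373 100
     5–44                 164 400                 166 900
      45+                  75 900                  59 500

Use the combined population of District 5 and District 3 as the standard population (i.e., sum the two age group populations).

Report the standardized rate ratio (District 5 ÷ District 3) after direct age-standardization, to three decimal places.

1.157

Combined standard total = 1 063 600; weights = 0.5612, 0.3115, 0.1273.
District 5: 0.5612×0.98 + 0.3115×5.51 + 0.1273×25.92 = 5.5660 per 1 000.
District 3: 0.5612×0.89 + 0.3115×4.61 + 0.1273×22.60 = 4.8125 per 1 000.
Ratio = 5.5660 ÷ 4.8125 = 1.15657.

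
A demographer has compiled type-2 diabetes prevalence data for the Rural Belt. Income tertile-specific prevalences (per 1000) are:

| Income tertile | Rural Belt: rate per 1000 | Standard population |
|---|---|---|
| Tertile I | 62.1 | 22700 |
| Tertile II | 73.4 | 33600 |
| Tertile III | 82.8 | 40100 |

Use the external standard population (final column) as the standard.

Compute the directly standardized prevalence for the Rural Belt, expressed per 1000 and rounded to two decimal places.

74.65

Standard total = 96400; weights = 0.2355, 0.3485, 0.4160.
Standardized rate: 0.2355×62.1 + 0.3485×73.4 + 0.4160×82.8 = 74.6493 per 1000.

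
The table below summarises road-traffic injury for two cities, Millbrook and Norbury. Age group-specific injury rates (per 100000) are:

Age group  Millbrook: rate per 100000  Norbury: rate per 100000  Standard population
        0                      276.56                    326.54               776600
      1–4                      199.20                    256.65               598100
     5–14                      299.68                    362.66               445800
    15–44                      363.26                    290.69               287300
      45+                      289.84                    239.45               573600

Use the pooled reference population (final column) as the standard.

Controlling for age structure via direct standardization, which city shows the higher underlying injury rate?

Standard total = 2681400; weights = 0.2896, 0.2231, 0.1663, 0.1071, 0.2139.
Millbrook: 0.2896×276.56 + 0.2231×199.20 + 0.1663×299.68 + 0.1071×363.26 + 0.2139×289.84 = 275.2787 per 100000.
Norbury: 0.2896×326.54 + 0.2231×256.65 + 0.1663×362.66 + 0.1071×290.69 + 0.2139×239.45 = 294.4846 per 100000.

Norbury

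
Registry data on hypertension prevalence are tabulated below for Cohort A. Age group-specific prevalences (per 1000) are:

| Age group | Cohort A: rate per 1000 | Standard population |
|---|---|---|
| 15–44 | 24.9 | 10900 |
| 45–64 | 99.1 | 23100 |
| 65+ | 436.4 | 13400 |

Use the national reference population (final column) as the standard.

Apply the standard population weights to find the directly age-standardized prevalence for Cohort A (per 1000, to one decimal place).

177.4

Standard total = 47400; weights = 0.2300, 0.4873, 0.2827.
Standardized rate: 0.2300×24.9 + 0.4873×99.1 + 0.2827×436.4 = 177.3920 per 1000.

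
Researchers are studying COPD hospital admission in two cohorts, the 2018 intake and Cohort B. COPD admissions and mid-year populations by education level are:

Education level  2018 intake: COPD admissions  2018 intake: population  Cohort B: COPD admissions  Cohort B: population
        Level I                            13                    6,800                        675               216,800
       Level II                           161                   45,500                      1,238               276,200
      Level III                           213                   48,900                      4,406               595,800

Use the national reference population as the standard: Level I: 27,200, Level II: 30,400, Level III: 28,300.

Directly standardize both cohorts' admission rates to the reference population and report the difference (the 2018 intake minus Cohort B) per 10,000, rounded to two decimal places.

Education-specific rates per 10,000 for the 2018 intake: 19.12, 35.38, 43.56.
For Cohort B: 31.13, 44.82, 73.95.
Standard total = 85,900; weights = 0.3166, 0.3539, 0.3295.
The 2018 intake: 0.3166×19.12 + 0.3539×35.38 + 0.3295×43.56 = 32.9266 per 10,000.
Cohort B: 0.3166×31.13 + 0.3539×44.82 + 0.3295×73.95 = 50.0848 per 10,000.
Difference = 32.9266 − 50.0848 = -17.1582.

-17.16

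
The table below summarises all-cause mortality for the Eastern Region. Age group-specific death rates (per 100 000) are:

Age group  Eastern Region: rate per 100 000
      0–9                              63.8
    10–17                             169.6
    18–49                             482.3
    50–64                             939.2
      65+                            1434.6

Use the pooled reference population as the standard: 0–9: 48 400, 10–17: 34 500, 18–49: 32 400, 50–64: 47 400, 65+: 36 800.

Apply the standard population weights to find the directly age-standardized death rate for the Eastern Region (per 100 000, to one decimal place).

610.9

Standard total = 199 500; weights = 0.2426, 0.1729, 0.1624, 0.2376, 0.1845.
Standardized rate: 0.2426×63.8 + 0.1729×169.6 + 0.1624×482.3 + 0.2376×939.2 + 0.1845×1434.6 = 610.9123 per 100 000.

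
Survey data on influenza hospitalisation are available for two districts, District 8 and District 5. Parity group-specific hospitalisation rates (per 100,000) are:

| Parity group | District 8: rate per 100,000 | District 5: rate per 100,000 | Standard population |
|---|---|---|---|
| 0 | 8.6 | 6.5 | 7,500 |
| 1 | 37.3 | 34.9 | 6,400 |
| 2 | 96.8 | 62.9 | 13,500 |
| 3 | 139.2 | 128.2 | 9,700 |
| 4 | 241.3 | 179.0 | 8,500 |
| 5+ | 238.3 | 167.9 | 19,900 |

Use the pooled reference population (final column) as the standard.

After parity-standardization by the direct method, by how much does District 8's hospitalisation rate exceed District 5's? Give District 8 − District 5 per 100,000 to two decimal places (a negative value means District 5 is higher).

38.56

Standard total = 65,500; weights = 0.1145, 0.0977, 0.2061, 0.1481, 0.1298, 0.3038.
District 8: 0.1145×8.6 + 0.0977×37.3 + 0.2061×96.8 + 0.1481×139.2 + 0.1298×241.3 + 0.3038×238.3 = 148.9081 per 100,000.
District 5: 0.1145×6.5 + 0.0977×34.9 + 0.2061×62.9 + 0.1481×128.2 + 0.1298×179.0 + 0.3038×167.9 = 110.3437 per 100,000.
Difference = 148.9081 − 110.3437 = 38.5644.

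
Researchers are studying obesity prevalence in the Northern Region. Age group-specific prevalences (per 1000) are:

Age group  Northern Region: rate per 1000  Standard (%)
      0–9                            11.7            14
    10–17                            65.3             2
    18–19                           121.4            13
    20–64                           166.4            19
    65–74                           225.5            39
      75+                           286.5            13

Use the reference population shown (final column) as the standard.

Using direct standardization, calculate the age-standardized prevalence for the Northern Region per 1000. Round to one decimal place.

Standard weights: 0.14, 0.02, 0.13, 0.19, 0.39, 0.13.
Standardized rate: 0.1400×11.7 + 0.0200×65.3 + 0.1300×121.4 + 0.1900×166.4 + 0.3900×225.5 + 0.1300×286.5 = 175.5320 per 1000.

175.5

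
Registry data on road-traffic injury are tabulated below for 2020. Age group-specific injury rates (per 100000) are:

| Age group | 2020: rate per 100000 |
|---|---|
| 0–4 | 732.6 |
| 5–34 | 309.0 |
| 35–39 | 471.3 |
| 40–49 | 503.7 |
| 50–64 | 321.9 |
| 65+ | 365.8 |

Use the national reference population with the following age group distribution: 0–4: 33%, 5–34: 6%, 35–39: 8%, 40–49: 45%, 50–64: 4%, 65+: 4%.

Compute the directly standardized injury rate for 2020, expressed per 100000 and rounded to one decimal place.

Standard weights: 0.33, 0.06, 0.08, 0.45, 0.04, 0.04.
Standardized rate: 0.3300×732.6 + 0.0600×309.0 + 0.0800×471.3 + 0.4500×503.7 + 0.0400×321.9 + 0.0400×365.8 = 552.1750 per 100000.

552.2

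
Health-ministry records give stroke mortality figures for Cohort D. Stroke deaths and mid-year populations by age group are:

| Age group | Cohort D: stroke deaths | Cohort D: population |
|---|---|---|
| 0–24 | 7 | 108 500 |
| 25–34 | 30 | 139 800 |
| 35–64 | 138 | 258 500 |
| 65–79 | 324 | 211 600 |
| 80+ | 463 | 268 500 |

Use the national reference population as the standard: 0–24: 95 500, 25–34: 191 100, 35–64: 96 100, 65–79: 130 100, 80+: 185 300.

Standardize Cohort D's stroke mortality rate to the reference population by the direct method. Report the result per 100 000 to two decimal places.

88.41

Age-specific rates per 100 000 for Cohort D: 6.45, 21.46, 53.38, 153.12, 172.44.
Standard total = 698 100; weights = 0.1368, 0.2737, 0.1377, 0.1864, 0.2654.
Standardized rate: 0.1368×6.45 + 0.2737×21.46 + 0.1377×53.38 + 0.1864×153.12 + 0.2654×172.44 = 88.4130 per 100 000.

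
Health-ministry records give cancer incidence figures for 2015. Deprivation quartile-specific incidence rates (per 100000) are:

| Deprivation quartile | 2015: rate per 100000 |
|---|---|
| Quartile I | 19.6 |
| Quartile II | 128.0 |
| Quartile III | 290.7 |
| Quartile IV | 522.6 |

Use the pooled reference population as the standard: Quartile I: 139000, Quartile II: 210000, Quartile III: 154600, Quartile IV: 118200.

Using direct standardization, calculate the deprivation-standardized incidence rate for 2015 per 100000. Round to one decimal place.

219.2

Standard total = 621800; weights = 0.2235, 0.3377, 0.2486, 0.1901.
Standardized rate: 0.2235×19.6 + 0.3377×128.0 + 0.2486×290.7 + 0.1901×522.6 = 219.2312 per 100000.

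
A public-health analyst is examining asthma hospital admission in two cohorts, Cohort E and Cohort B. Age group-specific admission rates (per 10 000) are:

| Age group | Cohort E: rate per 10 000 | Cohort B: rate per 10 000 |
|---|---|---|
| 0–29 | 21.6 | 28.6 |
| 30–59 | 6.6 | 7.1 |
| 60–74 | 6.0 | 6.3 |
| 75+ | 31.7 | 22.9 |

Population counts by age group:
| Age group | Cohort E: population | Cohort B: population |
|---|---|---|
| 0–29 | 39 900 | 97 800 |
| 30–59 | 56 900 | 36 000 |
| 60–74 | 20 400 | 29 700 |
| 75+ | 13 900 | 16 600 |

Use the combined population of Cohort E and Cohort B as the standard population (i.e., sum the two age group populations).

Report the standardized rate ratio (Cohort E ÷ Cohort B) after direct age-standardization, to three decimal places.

Combined standard total = 311 200; weights = 0.4425, 0.2985, 0.1610, 0.0980.
Cohort E: 0.4425×21.6 + 0.2985×6.6 + 0.1610×6.0 + 0.0980×31.7 = 15.6006 per 10 000.
Cohort B: 0.4425×28.6 + 0.2985×7.1 + 0.1610×6.3 + 0.0980×22.9 = 18.0331 per 10 000.
Ratio = 15.6006 ÷ 18.0331 = 0.86511.

0.865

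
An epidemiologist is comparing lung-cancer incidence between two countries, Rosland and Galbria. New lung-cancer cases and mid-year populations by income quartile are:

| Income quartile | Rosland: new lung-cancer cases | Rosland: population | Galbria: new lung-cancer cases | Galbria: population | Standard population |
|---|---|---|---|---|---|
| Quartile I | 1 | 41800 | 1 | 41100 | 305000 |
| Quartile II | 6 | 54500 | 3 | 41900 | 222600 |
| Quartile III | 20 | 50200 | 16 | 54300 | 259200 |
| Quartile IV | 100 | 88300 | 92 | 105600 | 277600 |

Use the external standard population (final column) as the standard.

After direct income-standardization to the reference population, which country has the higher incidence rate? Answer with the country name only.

Income-specific rates per 100000 for Rosland: 2.39, 11.01, 39.84, 113.25.
For Galbria: 2.43, 7.16, 29.47, 87.12.
Standard total = 1064400; weights = 0.2865, 0.2091, 0.2435, 0.2608.
Rosland: 0.2865×2.39 + 0.2091×11.01 + 0.2435×39.84 + 0.2608×113.25 = 42.2259 per 100000.
Galbria: 0.2865×2.43 + 0.2091×7.16 + 0.2435×29.47 + 0.2608×87.12 = 32.0916 per 100000.

Rosland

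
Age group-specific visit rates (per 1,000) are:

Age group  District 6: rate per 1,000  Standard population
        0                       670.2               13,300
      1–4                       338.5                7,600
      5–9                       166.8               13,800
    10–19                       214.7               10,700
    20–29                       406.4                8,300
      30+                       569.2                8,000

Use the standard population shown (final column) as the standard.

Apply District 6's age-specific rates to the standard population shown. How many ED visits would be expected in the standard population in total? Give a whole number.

24012

Expected ED visits = Σ (standard pop × age-specific rate ÷ 1,000)
= 13,300×670.2/1,000 + 7,600×338.5/1,000 + 13,800×166.8/1,000 + 10,700×214.7/1,000 + 8,300×406.4/1,000 + 8,000×569.2/1,000
= 8913.66 + 2572.60 + 2301.84 + 2297.29 + 3373.12 + 4553.60 = 24012.11.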